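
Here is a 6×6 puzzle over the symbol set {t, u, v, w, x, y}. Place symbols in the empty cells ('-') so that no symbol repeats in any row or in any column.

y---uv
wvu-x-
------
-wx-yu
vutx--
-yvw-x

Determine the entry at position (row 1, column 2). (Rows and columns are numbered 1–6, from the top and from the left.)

Cell (r1,c3): row 1 has {u,v,y}; column 3 has {t,u,v,x} → w.
Cell (r1,c4): row 1 has {u,v,w,y}; column 4 has {w,x} → t.
Cell (r2,c4): row 2 has {u,v,w,x}; column 4 has {t,w,x} → y.
Cell (r2,c6): row 2 has {u,v,w,x,y}; column 6 has {u,v,x} → t.
Cell (r3,c3): row 3 is empty so far; column 3 has {t,u,v,w,x} → y.
Cell (r3,c6): row 3 has {y}; column 6 has {t,u,v,x} → w.
Cell (r4,c1): row 4 has {u,w,x,y}; column 1 has {v,w,y} → t.
Cell (r4,c4): row 4 has {t,u,w,x,y}; column 4 has {t,w,x,y} → v.
Cell (r5,c5): row 5 has {t,u,v,x}; column 5 has {u,x,y} → w.
Cell (r5,c6): row 5 has {t,u,v,w,x}; column 6 has {t,u,v,w,x} → y.
Cell (r6,c1): row 6 has {v,w,x,y}; column 1 has {t,v,w,y} → u.
Cell (r6,c5): row 6 has {u,v,w,x,y}; column 5 has {u,w,x,y} → t.
Cell (r1,c2): row 1 has {t,u,v,w,y}; column 2 has {u,v,w,y} → x.

x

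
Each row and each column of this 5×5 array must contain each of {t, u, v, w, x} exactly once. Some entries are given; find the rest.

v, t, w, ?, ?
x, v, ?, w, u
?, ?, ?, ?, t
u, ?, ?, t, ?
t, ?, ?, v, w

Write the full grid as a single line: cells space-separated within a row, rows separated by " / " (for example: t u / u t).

(r1,c5): row 1 has {t,v,w}; column 5 has {t,u,w}, so it must be x.
(r2,c3): row 2 has {u,v,w,x}; column 3 has {w}, so it must be t.
(r3,c1): row 3 has {t}; column 1 has {t,u,v,x}, so it must be w.
(r4,c5): row 4 has {t,u}; column 5 has {t,u,w,x}, so it must be v.
(r1,c4): row 1 has {t,v,w,x}; column 4 has {t,v,w}, so it must be u.
(r3,c4): row 3 has {t,w}; column 4 has {t,u,v,w}, so it must be x.
(r4,c3): row 4 has {t,u,v}; column 3 has {t,w}, so it must be x.
(r5,c3): row 5 has {t,v,w}; column 3 has {t,w,x}, so it must be u.
(r3,c2): row 3 has {t,w,x}; column 2 has {t,v}, so it must be u.
(r3,c3): row 3 has {t,u,w,x}; column 3 has {t,u,w,x}, so it must be v.
(r4,c2): row 4 has {t,u,v,x}; column 2 has {t,u,v}, so it must be w.
(r5,c2): row 5 has {t,u,v,w}; column 2 has {t,u,v,w}, so it must be x.

v t w u x / x v t w u / w u v x t / u w x t v / t x u v w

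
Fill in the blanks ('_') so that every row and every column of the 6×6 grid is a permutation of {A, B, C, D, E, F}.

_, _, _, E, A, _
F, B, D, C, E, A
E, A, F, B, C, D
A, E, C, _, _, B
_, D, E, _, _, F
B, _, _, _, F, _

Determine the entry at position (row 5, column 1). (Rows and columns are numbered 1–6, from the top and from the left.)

C

(r1,c3): row 1 has {A,E}; column 3 has {C,D,E,F}, so it must be B.
(r1,c6): row 1 has {A,B,E}; column 6 has {A,B,D,F}, so it must be C.
(r4,c5): row 4 has {A,B,C,E}; column 5 has {A,C,E,F}, so it must be D.
(r5,c1): row 5 has {D,E,F}; column 1 has {A,B,E,F}, so it must be C.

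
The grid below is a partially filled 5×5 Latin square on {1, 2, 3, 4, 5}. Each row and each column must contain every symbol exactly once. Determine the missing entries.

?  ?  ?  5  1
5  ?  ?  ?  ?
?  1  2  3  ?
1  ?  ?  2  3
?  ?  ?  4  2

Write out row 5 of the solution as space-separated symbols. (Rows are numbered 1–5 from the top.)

3 5 1 4 2

Cell (r2,c4): row 2 has {5}; column 4 has {2,3,4,5} → 1.
Cell (r2,c5): row 2 has {1,5}; column 5 has {1,2,3} → 4.
Cell (r3,c1): row 3 has {1,2,3}; column 1 has {1,5} → 4.
Cell (r3,c5): row 3 has {1,2,3,4}; column 5 has {1,2,3,4} → 5.
Cell (r5,c1): row 5 has {2,4}; column 1 has {1,4,5} → 3.
Cell (r5,c2): row 5 has {2,3,4}; column 2 has {1} → 5.
Cell (r5,c3): row 5 has {2,3,4,5}; column 3 has {2} → 1.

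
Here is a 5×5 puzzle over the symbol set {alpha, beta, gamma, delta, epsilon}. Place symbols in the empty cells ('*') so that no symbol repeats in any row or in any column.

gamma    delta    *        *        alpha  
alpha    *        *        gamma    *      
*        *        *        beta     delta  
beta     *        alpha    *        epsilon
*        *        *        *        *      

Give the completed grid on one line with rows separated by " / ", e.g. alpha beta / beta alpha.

gamma delta beta epsilon alpha / alpha epsilon delta gamma beta / epsilon alpha gamma beta delta / beta gamma alpha delta epsilon / delta beta epsilon alpha gamma

(r1,c4) = epsilon
(r2,c5) = beta
(r3,c1) = epsilon
(r3,c3) = gamma
(r4,c2) = gamma
(r4,c4) = delta
(r5,c1) = delta
(r5,c4) = alpha
(r5,c5) = gamma
(r1,c3) = beta
(r2,c2) = epsilon
(r2,c3) = delta
(r3,c2) = alpha
(r5,c2) = beta
(r5,c3) = epsilon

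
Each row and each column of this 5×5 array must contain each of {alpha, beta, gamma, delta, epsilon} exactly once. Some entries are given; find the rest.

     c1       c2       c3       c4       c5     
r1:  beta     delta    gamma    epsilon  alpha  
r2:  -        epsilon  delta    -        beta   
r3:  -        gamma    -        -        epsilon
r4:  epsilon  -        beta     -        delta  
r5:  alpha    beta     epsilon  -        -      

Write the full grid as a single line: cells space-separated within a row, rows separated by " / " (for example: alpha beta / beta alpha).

beta delta gamma epsilon alpha / gamma epsilon delta alpha beta / delta gamma alpha beta epsilon / epsilon alpha beta gamma delta / alpha beta epsilon delta gamma

(r2,c1): row 2 has {beta,delta,epsilon}; column 1 has {alpha,beta,epsilon}, so it must be gamma.
(r2,c4): row 2 has {beta,gamma,delta,epsilon}; column 4 has {epsilon}, so it must be alpha.
(r3,c1): row 3 has {gamma,epsilon}; column 1 has {alpha,beta,gamma,epsilon}, so it must be delta.
(r3,c3): row 3 has {gamma,delta,epsilon}; column 3 has {beta,gamma,delta,epsilon}, so it must be alpha.
(r3,c4): row 3 has {alpha,gamma,delta,epsilon}; column 4 has {alpha,epsilon}, so it must be beta.
(r4,c2): row 4 has {beta,delta,epsilon}; column 2 has {beta,gamma,delta,epsilon}, so it must be alpha.
(r4,c4): row 4 has {alpha,beta,delta,epsilon}; column 4 has {alpha,beta,epsilon}, so it must be gamma.
(r5,c4): row 5 has {alpha,beta,epsilon}; column 4 has {alpha,beta,gamma,epsilon}, so it must be delta.
(r5,c5): row 5 has {alpha,beta,delta,epsilon}; column 5 has {alpha,beta,delta,epsilon}, so it must be gamma.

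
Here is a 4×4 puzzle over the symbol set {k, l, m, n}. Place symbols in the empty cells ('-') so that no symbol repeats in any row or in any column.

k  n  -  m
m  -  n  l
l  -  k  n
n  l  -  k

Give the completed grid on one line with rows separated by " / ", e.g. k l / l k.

At row 1, column 3: row 1 has {k,m,n}; column 3 has {k,n}; that leaves l.
At row 2, column 2: row 2 has {l,m,n}; column 2 has {l,n}; that leaves k.
At row 3, column 2: row 3 has {k,l,n}; column 2 has {k,l,n}; that leaves m.
At row 4, column 3: row 4 has {k,l,n}; column 3 has {k,l,n}; that leaves m.

k n l m / m k n l / l m k n / n l m k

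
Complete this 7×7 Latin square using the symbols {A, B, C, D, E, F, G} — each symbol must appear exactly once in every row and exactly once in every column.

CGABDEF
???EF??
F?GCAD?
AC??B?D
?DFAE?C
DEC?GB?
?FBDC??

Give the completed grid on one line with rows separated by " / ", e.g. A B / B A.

C G A B D E F / G A D E F C B / F B G C A D E / A C E G B F D / B D F A E G C / D E C F G B A / E F B D C A G

(r2,c3): row 2 has {E,F}; column 3 has {A,B,C,F,G}, so it must be D.
(r3,c2): row 3 has {A,C,D,F,G}; column 2 has {C,D,E,F,G}, so it must be B.
(r3,c7): row 3 has {A,B,C,D,F,G}; column 7 has {C,D,F}, so it must be E.
(r4,c3): row 4 has {A,B,C,D}; column 3 has {A,B,C,D,F,G}, so it must be E.
(r5,c6): row 5 has {A,C,D,E,F}; column 6 has {B,D,E}, so it must be G.
(r6,c4): row 6 has {B,C,D,E,G}; column 4 has {A,B,C,D,E}, so it must be F.
(r6,c7): row 6 has {B,C,D,E,F,G}; column 7 has {C,D,E,F}, so it must be A.
(r7,c6): row 7 has {B,C,D,F}; column 6 has {B,D,E,G}, so it must be A.
(r7,c7): row 7 has {A,B,C,D,F}; column 7 has {A,C,D,E,F}, so it must be G.
(r2,c2): row 2 has {D,E,F}; column 2 has {B,C,D,E,F,G}, so it must be A.
(r2,c6): row 2 has {A,D,E,F}; column 6 has {A,B,D,E,G}, so it must be C.
(r2,c7): row 2 has {A,C,D,E,F}; column 7 has {A,C,D,E,F,G}, so it must be B.
(r4,c4): row 4 has {A,B,C,D,E}; column 4 has {A,B,C,D,E,F}, so it must be G.
(r4,c6): row 4 has {A,B,C,D,E,G}; column 6 has {A,B,C,D,E,G}, so it must be F.
(r5,c1): row 5 has {A,C,D,E,F,G}; column 1 has {A,C,D,F}, so it must be B.
(r7,c1): row 7 has {A,B,C,D,F,G}; column 1 has {A,B,C,D,F}, so it must be E.
(r2,c1): row 2 has {A,B,C,D,E,F}; column 1 has {A,B,C,D,E,F}, so it must be G.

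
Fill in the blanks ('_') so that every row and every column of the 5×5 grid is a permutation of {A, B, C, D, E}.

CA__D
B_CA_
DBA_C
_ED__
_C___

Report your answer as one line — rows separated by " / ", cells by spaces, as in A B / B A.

C A E B D / B D C A E / D B A E C / A E D C B / E C B D A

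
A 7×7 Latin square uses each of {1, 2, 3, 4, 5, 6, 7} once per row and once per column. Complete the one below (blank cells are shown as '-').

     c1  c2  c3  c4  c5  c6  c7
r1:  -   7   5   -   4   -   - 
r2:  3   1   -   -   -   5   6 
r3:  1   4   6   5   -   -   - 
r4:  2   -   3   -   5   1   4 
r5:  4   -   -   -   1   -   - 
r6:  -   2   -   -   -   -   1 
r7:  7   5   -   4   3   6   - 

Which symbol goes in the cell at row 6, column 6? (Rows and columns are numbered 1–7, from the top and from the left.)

4

(r1,c1) = 6
(r4,c2) = 6
(r4,c4) = 7
(r5,c2) = 3
(r6,c1) = 5
(r7,c7) = 2
(r1,c7) = 3
(r2,c4) = 2
(r2,c5) = 7
(r3,c5) = 2
(r3,c7) = 7
(r5,c4) = 6
(r5,c7) = 5
(r6,c4) = 3
(r6,c5) = 6
(r7,c3) = 1
(r1,c4) = 1
(r1,c6) = 2
(r2,c3) = 4
(r3,c6) = 3
(r5,c6) = 7
(r6,c3) = 7
(r6,c6) = 4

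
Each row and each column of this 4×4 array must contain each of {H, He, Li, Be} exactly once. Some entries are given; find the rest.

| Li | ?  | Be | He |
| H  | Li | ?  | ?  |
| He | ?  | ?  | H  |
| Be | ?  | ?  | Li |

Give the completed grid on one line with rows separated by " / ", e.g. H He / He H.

Li H Be He / H Li He Be / He Be Li H / Be He H Li

row 1 has {He,Li,Be}; column 2 has {Li} — only H is left for (r1,c2).
row 2 has {H,Li}; column 3 has {Be} — only He is left for (r2,c3).
row 2 has {H,He,Li}; column 4 has {H,He,Li} — only Be is left for (r2,c4).
row 3 has {H,He}; column 2 has {H,Li} — only Be is left for (r3,c2).
row 3 has {H,He,Be}; column 3 has {He,Be} — only Li is left for (r3,c3).
row 4 has {Li,Be}; column 2 has {H,Li,Be} — only He is left for (r4,c2).
row 4 has {He,Li,Be}; column 3 has {He,Li,Be} — only H is left for (r4,c3).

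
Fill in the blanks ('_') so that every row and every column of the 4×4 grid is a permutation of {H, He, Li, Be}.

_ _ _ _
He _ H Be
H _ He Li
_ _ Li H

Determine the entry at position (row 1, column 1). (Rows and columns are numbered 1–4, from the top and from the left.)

Li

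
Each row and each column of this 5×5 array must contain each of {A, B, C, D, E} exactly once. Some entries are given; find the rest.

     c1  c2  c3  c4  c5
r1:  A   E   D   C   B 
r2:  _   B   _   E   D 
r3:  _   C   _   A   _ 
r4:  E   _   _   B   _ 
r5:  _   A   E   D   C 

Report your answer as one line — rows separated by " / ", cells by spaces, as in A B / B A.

A E D C B / C B A E D / D C B A E / E D C B A / B A E D C

(r2,c1) = C
(r2,c3) = A
(r3,c3) = B
(r3,c5) = E
(r4,c2) = D
(r4,c3) = C
(r4,c5) = A
(r5,c1) = B
(r3,c1) = D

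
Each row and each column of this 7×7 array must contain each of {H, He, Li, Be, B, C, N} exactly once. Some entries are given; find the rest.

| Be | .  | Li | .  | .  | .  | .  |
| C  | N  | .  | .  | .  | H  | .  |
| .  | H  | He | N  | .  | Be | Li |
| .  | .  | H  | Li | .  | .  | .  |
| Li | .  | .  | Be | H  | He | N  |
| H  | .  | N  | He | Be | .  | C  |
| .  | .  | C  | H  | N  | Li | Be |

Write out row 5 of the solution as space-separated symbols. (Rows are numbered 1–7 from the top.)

Li C B Be H He N

At row 2, column 4: row 2 has {H,C,N}; column 4 has {H,He,Li,Be,N}; that leaves B.
At row 2, column 7: row 2 has {H,B,C,N}; column 7 has {Li,Be,C,N}; that leaves He.
At row 3, column 1: row 3 has {H,He,Li,Be,N}; column 1 has {H,Li,Be,C}; that leaves B.
At row 3, column 5: row 3 has {H,He,Li,Be,B,N}; column 5 has {H,Be,N}; that leaves C.
At row 4, column 7: row 4 has {H,Li}; column 7 has {He,Li,Be,C,N}; that leaves B.
At row 5, column 3: row 5 has {H,He,Li,Be,N}; column 3 has {H,He,Li,C,N}; that leaves B.
At row 6, column 6: row 6 has {H,He,Be,C,N}; column 6 has {H,He,Li,Be}; that leaves B.
At row 7, column 1: row 7 has {H,Li,Be,C,N}; column 1 has {H,Li,Be,B,C}; that leaves He.
At row 7, column 2: row 7 has {H,He,Li,Be,C,N}; column 2 has {H,N}; that leaves B.
At row 1, column 4: row 1 has {Li,Be}; column 4 has {H,He,Li,Be,B,N}; that leaves C.
At row 1, column 6: row 1 has {Li,Be,C}; column 6 has {H,He,Li,Be,B}; that leaves N.
At row 1, column 7: row 1 has {Li,Be,C,N}; column 7 has {He,Li,Be,B,C,N}; that leaves H.
At row 2, column 3: row 2 has {H,He,B,C,N}; column 3 has {H,He,Li,B,C,N}; that leaves Be.
At row 2, column 5: row 2 has {H,He,Be,B,C,N}; column 5 has {H,Be,C,N}; that leaves Li.
At row 4, column 1: row 4 has {H,Li,B}; column 1 has {H,He,Li,Be,B,C}; that leaves N.
At row 4, column 5: row 4 has {H,Li,B,N}; column 5 has {H,Li,Be,C,N}; that leaves He.
At row 4, column 6: row 4 has {H,He,Li,B,N}; column 6 has {H,He,Li,Be,B,N}; that leaves C.
At row 5, column 2: row 5 has {H,He,Li,Be,B,N}; column 2 has {H,B,N}; that leaves C.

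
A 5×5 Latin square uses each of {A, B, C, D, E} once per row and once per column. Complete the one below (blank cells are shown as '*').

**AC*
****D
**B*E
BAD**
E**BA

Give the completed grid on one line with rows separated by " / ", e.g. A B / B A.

(r1,c1): row 1 has {A,C}; column 1 has {B,E}, so it must be D.
(r1,c5): row 1 has {A,C,D}; column 5 has {A,D,E}, so it must be B.
(r4,c4): row 4 has {A,B,D}; column 4 has {B,C}, so it must be E.
(r4,c5): row 4 has {A,B,D,E}; column 5 has {A,B,D,E}, so it must be C.
(r5,c3): row 5 has {A,B,E}; column 3 has {A,B,D}, so it must be C.
(r1,c2): row 1 has {A,B,C,D}; column 2 has {A}, so it must be E.
(r2,c3): row 2 has {D}; column 3 has {A,B,C,D}, so it must be E.
(r2,c4): row 2 has {D,E}; column 4 has {B,C,E}, so it must be A.
(r3,c4): row 3 has {B,E}; column 4 has {A,B,C,E}, so it must be D.
(r5,c2): row 5 has {A,B,C,E}; column 2 has {A,E}, so it must be D.
(r2,c1): row 2 has {A,D,E}; column 1 has {B,D,E}, so it must be C.
(r2,c2): row 2 has {A,C,D,E}; column 2 has {A,D,E}, so it must be B.
(r3,c1): row 3 has {B,D,E}; column 1 has {B,C,D,E}, so it must be A.
(r3,c2): row 3 has {A,B,D,E}; column 2 has {A,B,D,E}, so it must be C.

D E A C B / C B E A D / A C B D E / B A D E C / E D C B A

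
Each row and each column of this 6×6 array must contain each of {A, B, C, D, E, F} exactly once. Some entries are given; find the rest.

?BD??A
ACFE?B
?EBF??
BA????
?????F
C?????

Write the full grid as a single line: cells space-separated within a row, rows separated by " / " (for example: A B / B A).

(r1,c4) = C
(r2,c5) = D
(r3,c1) = D
(r3,c6) = C
(r4,c4) = D
(r4,c6) = E
(r5,c1) = E
(r5,c2) = D
(r6,c2) = F
(r6,c6) = D
(r1,c1) = F
(r1,c5) = E
(r3,c5) = A
(r4,c3) = C
(r4,c5) = F
(r5,c3) = A
(r5,c4) = B
(r5,c5) = C
(r6,c3) = E
(r6,c4) = A
(r6,c5) = B

F B D C E A / A C F E D B / D E B F A C / B A C D F E / E D A B C F / C F E A B D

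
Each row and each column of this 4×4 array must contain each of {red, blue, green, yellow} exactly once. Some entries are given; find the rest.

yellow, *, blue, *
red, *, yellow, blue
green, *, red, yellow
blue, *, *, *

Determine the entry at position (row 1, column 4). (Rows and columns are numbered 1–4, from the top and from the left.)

(r2,c2) = green
(r3,c2) = blue
(r4,c3) = green
(r4,c4) = red
(r1,c2) = red
(r1,c4) = green

green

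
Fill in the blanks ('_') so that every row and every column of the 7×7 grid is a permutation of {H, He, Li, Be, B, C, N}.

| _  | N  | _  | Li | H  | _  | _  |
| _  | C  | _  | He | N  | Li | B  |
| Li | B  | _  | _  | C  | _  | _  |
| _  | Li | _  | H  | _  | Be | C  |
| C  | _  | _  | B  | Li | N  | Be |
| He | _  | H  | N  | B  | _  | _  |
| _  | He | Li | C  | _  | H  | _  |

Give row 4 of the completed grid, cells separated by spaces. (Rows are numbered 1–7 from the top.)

N Li B H He Be C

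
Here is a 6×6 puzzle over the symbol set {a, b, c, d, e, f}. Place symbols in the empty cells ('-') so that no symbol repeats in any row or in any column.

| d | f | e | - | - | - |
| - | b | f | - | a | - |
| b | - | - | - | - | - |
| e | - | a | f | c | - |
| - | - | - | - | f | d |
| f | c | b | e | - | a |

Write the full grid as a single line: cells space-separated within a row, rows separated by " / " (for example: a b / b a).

Cell (r1,c5): row 1 has {d,e,f}; column 5 has {a,c,f} → b.
Cell (r1,c6): row 1 has {b,d,e,f}; column 6 has {a,d} → c.
Cell (r2,c1): row 2 has {a,b,f}; column 1 has {b,d,e,f} → c.
Cell (r2,c4): row 2 has {a,b,c,f}; column 4 has {e,f} → d.
Cell (r2,c6): row 2 has {a,b,c,d,f}; column 6 has {a,c,d} → e.
Cell (r3,c6): row 3 has {b}; column 6 has {a,c,d,e} → f.
Cell (r4,c2): row 4 has {a,c,e,f}; column 2 has {b,c,f} → d.
Cell (r4,c6): row 4 has {a,c,d,e,f}; column 6 has {a,c,d,e,f} → b.
Cell (r5,c1): row 5 has {d,f}; column 1 has {b,c,d,e,f} → a.
Cell (r5,c2): row 5 has {a,d,f}; column 2 has {b,c,d,f} → e.
Cell (r5,c3): row 5 has {a,d,e,f}; column 3 has {a,b,e,f} → c.
Cell (r5,c4): row 5 has {a,c,d,e,f}; column 4 has {d,e,f} → b.
Cell (r6,c5): row 6 has {a,b,c,e,f}; column 5 has {a,b,c,f} → d.
Cell (r1,c4): row 1 has {b,c,d,e,f}; column 4 has {b,d,e,f} → a.
Cell (r3,c2): row 3 has {b,f}; column 2 has {b,c,d,e,f} → a.
Cell (r3,c3): row 3 has {a,b,f}; column 3 has {a,b,c,e,f} → d.
Cell (r3,c4): row 3 has {a,b,d,f}; column 4 has {a,b,d,e,f} → c.
Cell (r3,c5): row 3 has {a,b,c,d,f}; column 5 has {a,b,c,d,f} → e.

d f e a b c / c b f d a e / b a d c e f / e d a f c b / a e c b f d / f c b e d a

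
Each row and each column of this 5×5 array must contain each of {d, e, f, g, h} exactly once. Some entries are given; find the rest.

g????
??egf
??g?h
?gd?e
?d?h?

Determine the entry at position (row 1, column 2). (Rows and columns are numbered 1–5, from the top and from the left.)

(r1,c5) = d
(r2,c2) = h
(r4,c4) = f
(r5,c3) = f
(r5,c5) = g
(r1,c3) = h
(r1,c4) = e
(r2,c1) = d
(r3,c4) = d
(r4,c1) = h
(r5,c1) = e
(r1,c2) = f

f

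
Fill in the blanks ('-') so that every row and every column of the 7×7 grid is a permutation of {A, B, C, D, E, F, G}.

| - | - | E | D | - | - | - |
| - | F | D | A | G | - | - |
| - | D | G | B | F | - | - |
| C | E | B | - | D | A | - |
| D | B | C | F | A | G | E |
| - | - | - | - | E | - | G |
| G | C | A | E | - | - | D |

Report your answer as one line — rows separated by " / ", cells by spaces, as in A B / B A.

F G E D C B A / E F D A G C B / A D G B F E C / C E B G D A F / D B C F A G E / B A F C E D G / G C A E B F D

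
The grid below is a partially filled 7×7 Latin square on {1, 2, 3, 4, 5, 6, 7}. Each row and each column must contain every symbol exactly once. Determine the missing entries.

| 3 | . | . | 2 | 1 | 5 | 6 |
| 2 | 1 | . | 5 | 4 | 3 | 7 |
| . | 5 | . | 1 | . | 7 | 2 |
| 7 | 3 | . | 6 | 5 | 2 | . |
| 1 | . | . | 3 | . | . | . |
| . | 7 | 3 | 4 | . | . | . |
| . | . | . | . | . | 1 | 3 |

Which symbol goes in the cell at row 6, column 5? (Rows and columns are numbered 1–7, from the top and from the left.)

2

(r1,c2) = 4
(r1,c3) = 7
(r2,c3) = 6
(r3,c3) = 4
(r4,c3) = 1
(r4,c7) = 4
(r5,c7) = 5
(r6,c6) = 6
(r6,c7) = 1
(r7,c4) = 7
(r3,c1) = 6
(r3,c5) = 3
(r5,c3) = 2
(r5,c6) = 4
(r6,c1) = 5
(r6,c5) = 2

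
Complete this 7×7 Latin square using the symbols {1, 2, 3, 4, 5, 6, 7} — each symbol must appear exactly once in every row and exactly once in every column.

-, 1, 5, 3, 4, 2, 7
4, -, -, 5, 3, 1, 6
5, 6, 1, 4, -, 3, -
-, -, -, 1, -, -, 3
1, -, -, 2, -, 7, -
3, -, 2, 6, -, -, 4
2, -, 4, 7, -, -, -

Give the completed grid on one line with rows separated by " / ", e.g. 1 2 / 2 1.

Cell (r1,c1): row 1 has {1,2,3,4,5,7}; column 1 has {1,2,3,4,5} → 6.
Cell (r2,c3): row 2 has {1,3,4,5,6}; column 3 has {1,2,4,5} → 7.
Cell (r3,c7): row 3 has {1,3,4,5,6}; column 7 has {3,4,6,7} → 2.
Cell (r4,c1): row 4 has {1,3}; column 1 has {1,2,3,4,5,6} → 7.
Cell (r4,c3): row 4 has {1,3,7}; column 3 has {1,2,4,5,7} → 6.
Cell (r5,c3): row 5 has {1,2,7}; column 3 has {1,2,4,5,6,7} → 3.
Cell (r5,c7): row 5 has {1,2,3,7}; column 7 has {2,3,4,6,7} → 5.
Cell (r6,c6): row 6 has {2,3,4,6}; column 6 has {1,2,3,7} → 5.
Cell (r7,c6): row 7 has {2,4,7}; column 6 has {1,2,3,5,7} → 6.
Cell (r7,c7): row 7 has {2,4,6,7}; column 7 has {2,3,4,5,6,7} → 1.
Cell (r2,c2): row 2 has {1,3,4,5,6,7}; column 2 has {1,6} → 2.
Cell (r3,c5): row 3 has {1,2,3,4,5,6}; column 5 has {3,4} → 7.
Cell (r4,c6): row 4 has {1,3,6,7}; column 6 has {1,2,3,5,6,7} → 4.
Cell (r5,c2): row 5 has {1,2,3,5,7}; column 2 has {1,2,6} → 4.
Cell (r5,c5): row 5 has {1,2,3,4,5,7}; column 5 has {3,4,7} → 6.
Cell (r6,c2): row 6 has {2,3,4,5,6}; column 2 has {1,2,4,6} → 7.
Cell (r6,c5): row 6 has {2,3,4,5,6,7}; column 5 has {3,4,6,7} → 1.
Cell (r7,c5): row 7 has {1,2,4,6,7}; column 5 has {1,3,4,6,7} → 5.
Cell (r4,c2): row 4 has {1,3,4,6,7}; column 2 has {1,2,4,6,7} → 5.
Cell (r4,c5): row 4 has {1,3,4,5,6,7}; column 5 has {1,3,4,5,6,7} → 2.
Cell (r7,c2): row 7 has {1,2,4,5,6,7}; column 2 has {1,2,4,5,6,7} → 3.

6 1 5 3 4 2 7 / 4 2 7 5 3 1 6 / 5 6 1 4 7 3 2 / 7 5 6 1 2 4 3 / 1 4 3 2 6 7 5 / 3 7 2 6 1 5 4 / 2 3 4 7 5 6 1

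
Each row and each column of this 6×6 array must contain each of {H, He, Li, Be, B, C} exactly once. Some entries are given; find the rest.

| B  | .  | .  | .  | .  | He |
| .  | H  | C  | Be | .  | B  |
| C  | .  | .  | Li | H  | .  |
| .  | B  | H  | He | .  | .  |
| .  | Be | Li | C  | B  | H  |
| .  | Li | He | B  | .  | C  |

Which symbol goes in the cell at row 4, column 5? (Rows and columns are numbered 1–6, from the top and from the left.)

C

At row 1, column 2: row 1 has {He,B}; column 2 has {H,Li,Be,B}; that leaves C.
At row 1, column 3: row 1 has {He,B,C}; column 3 has {H,He,Li,C}; that leaves Be.
At row 1, column 4: row 1 has {He,Be,B,C}; column 4 has {He,Li,Be,B,C}; that leaves H.
At row 1, column 5: row 1 has {H,He,Be,B,C}; column 5 has {H,B}; that leaves Li.
At row 2, column 5: row 2 has {H,Be,B,C}; column 5 has {H,Li,B}; that leaves He.
At row 3, column 2: row 3 has {H,Li,C}; column 2 has {H,Li,Be,B,C}; that leaves He.
At row 3, column 3: row 3 has {H,He,Li,C}; column 3 has {H,He,Li,Be,C}; that leaves B.
At row 3, column 6: row 3 has {H,He,Li,B,C}; column 6 has {H,He,B,C}; that leaves Be.
At row 4, column 6: row 4 has {H,He,B}; column 6 has {H,He,Be,B,C}; that leaves Li.
At row 5, column 1: row 5 has {H,Li,Be,B,C}; column 1 has {B,C}; that leaves He.
At row 6, column 5: row 6 has {He,Li,B,C}; column 5 has {H,He,Li,B}; that leaves Be.
At row 2, column 1: row 2 has {H,He,Be,B,C}; column 1 has {He,B,C}; that leaves Li.
At row 4, column 1: row 4 has {H,He,Li,B}; column 1 has {He,Li,B,C}; that leaves Be.
At row 4, column 5: row 4 has {H,He,Li,Be,B}; column 5 has {H,He,Li,Be,B}; that leaves C.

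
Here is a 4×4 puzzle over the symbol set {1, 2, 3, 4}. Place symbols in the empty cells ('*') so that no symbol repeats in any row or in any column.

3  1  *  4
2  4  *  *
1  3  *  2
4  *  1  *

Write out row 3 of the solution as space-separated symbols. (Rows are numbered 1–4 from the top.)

1 3 4 2

(r1,c3): row 1 has {1,3,4}; column 3 has {1}, so it must be 2.
(r2,c3): row 2 has {2,4}; column 3 has {1,2}, so it must be 3.
(r2,c4): row 2 has {2,3,4}; column 4 has {2,4}, so it must be 1.
(r3,c3): row 3 has {1,2,3}; column 3 has {1,2,3}, so it must be 4.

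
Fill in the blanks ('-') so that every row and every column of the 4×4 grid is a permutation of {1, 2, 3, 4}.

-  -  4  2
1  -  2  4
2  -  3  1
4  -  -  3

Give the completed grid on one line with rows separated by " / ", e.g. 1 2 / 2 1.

row 1 has {2,4}; column 1 has {1,2,4} — only 3 is left for (r1,c1).
row 1 has {2,3,4}; column 2 is empty so far — only 1 is left for (r1,c2).
row 2 has {1,2,4}; column 2 has {1} — only 3 is left for (r2,c2).
row 3 has {1,2,3}; column 2 has {1,3} — only 4 is left for (r3,c2).
row 4 has {3,4}; column 2 has {1,3,4} — only 2 is left for (r4,c2).
row 4 has {2,3,4}; column 3 has {2,3,4} — only 1 is left for (r4,c3).

3 1 4 2 / 1 3 2 4 / 2 4 3 1 / 4 2 1 3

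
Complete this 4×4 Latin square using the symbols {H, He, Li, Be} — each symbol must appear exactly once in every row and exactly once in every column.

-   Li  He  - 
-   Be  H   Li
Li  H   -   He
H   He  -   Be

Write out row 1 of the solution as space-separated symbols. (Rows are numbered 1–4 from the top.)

(r1,c1) = Be
(r1,c4) = H

Be Li He H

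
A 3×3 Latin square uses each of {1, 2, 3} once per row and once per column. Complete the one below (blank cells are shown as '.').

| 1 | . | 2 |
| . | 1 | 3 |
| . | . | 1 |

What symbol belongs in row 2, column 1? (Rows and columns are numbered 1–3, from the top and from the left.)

2

Cell (r1,c2): row 1 has {1,2}; column 2 has {1} → 3.
Cell (r2,c1): row 2 has {1,3}; column 1 has {1} → 2.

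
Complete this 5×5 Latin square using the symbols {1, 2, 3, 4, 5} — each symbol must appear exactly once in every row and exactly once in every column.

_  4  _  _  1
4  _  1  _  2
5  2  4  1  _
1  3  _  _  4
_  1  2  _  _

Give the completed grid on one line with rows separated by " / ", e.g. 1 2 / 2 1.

2 4 3 5 1 / 4 5 1 3 2 / 5 2 4 1 3 / 1 3 5 2 4 / 3 1 2 4 5

(r2,c2) = 5
(r2,c4) = 3
(r3,c5) = 3
(r4,c3) = 5
(r4,c4) = 2
(r5,c1) = 3
(r5,c5) = 5
(r1,c1) = 2
(r1,c3) = 3
(r1,c4) = 5
(r5,c4) = 4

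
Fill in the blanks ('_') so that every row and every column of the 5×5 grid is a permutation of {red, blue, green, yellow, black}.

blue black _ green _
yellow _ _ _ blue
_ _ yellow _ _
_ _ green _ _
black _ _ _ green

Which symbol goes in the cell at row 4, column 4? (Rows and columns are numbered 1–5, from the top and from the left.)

blue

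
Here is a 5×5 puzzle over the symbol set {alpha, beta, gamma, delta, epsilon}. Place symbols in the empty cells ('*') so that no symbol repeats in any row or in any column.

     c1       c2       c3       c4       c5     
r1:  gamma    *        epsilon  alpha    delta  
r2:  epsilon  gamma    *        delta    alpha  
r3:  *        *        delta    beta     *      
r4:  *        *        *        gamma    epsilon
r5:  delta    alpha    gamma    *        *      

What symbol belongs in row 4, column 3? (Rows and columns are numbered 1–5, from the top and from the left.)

Cell (r1,c2): row 1 has {alpha,gamma,delta,epsilon}; column 2 has {alpha,gamma} → beta.
Cell (r2,c3): row 2 has {alpha,gamma,delta,epsilon}; column 3 has {gamma,delta,epsilon} → beta.
Cell (r3,c1): row 3 has {beta,delta}; column 1 has {gamma,delta,epsilon} → alpha.
Cell (r3,c2): row 3 has {alpha,beta,delta}; column 2 has {alpha,beta,gamma} → epsilon.
Cell (r3,c5): row 3 has {alpha,beta,delta,epsilon}; column 5 has {alpha,delta,epsilon} → gamma.
Cell (r4,c1): row 4 has {gamma,epsilon}; column 1 has {alpha,gamma,delta,epsilon} → beta.
Cell (r4,c2): row 4 has {beta,gamma,epsilon}; column 2 has {alpha,beta,gamma,epsilon} → delta.
Cell (r4,c3): row 4 has {beta,gamma,delta,epsilon}; column 3 has {beta,gamma,delta,epsilon} → alpha.

alpha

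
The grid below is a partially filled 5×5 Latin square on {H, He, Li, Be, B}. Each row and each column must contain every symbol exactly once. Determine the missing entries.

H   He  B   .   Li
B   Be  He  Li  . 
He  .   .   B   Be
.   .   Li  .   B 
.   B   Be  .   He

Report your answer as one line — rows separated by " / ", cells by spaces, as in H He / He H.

(r1,c4) = Be
(r2,c5) = H
(r3,c3) = H
(r4,c1) = Be
(r4,c2) = H
(r4,c4) = He
(r5,c1) = Li
(r5,c4) = H
(r3,c2) = Li

H He B Be Li / B Be He Li H / He Li H B Be / Be H Li He B / Li B Be H He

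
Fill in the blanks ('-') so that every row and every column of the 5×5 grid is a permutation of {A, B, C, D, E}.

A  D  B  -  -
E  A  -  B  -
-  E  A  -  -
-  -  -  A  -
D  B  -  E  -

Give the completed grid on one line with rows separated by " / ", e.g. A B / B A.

A D B C E / E A D B C / C E A D B / B C E A D / D B C E A

(r1,c4) = C
(r1,c5) = E
(r3,c4) = D
(r4,c2) = C
(r5,c3) = C
(r5,c5) = A
(r2,c3) = D
(r2,c5) = C
(r3,c5) = B
(r4,c1) = B
(r4,c3) = E
(r4,c5) = D
(r3,c1) = C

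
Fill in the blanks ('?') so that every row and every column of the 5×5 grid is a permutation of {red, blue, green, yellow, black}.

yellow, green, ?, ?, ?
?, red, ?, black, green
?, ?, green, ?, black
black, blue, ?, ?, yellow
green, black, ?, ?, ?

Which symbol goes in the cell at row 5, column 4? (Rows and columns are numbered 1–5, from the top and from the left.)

yellow

Cell (r2,c1): row 2 has {red,green,black}; column 1 has {green,yellow,black} → blue.
Cell (r2,c3): row 2 has {red,blue,green,black}; column 3 has {green} → yellow.
Cell (r3,c1): row 3 has {green,black}; column 1 has {blue,green,yellow,black} → red.
Cell (r3,c2): row 3 has {red,green,black}; column 2 has {red,blue,green,black} → yellow.
Cell (r3,c4): row 3 has {red,green,yellow,black}; column 4 has {black} → blue.
Cell (r4,c3): row 4 has {blue,yellow,black}; column 3 has {green,yellow} → red.
Cell (r4,c4): row 4 has {red,blue,yellow,black}; column 4 has {blue,black} → green.
Cell (r5,c3): row 5 has {green,black}; column 3 has {red,green,yellow} → blue.
Cell (r5,c5): row 5 has {blue,green,black}; column 5 has {green,yellow,black} → red.
Cell (r1,c3): row 1 has {green,yellow}; column 3 has {red,blue,green,yellow} → black.
Cell (r1,c4): row 1 has {green,yellow,black}; column 4 has {blue,green,black} → red.
Cell (r1,c5): row 1 has {red,green,yellow,black}; column 5 has {red,green,yellow,black} → blue.
Cell (r5,c4): row 5 has {red,blue,green,black}; column 4 has {red,blue,green,black} → yellow.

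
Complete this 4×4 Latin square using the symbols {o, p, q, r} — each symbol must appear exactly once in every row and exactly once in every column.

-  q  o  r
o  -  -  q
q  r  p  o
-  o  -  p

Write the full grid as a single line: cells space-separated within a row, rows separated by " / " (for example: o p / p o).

p q o r / o p r q / q r p o / r o q p

(r1,c1) = p
(r2,c2) = p
(r2,c3) = r
(r4,c1) = r
(r4,c3) = q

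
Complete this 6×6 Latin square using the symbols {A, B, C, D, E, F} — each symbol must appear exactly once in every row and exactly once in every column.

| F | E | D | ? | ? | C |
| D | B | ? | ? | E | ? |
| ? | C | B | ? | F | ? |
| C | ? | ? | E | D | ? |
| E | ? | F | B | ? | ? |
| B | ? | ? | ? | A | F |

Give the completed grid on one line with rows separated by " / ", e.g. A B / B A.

F E D A B C / D B C F E A / A C B D F E / C F A E D B / E A F B C D / B D E C A F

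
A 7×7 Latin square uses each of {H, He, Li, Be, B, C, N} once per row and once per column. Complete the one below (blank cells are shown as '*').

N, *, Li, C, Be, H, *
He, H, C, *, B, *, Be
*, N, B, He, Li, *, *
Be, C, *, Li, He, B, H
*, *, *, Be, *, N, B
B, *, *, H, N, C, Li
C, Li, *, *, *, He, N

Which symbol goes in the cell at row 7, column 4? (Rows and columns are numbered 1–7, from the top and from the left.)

(r1,c7) = He
(r2,c4) = N
(r2,c6) = Li
(r3,c1) = H
(r3,c6) = Be
(r3,c7) = C
(r4,c3) = N
(r5,c1) = Li
(r5,c2) = He
(r5,c3) = H
(r5,c5) = C
(r6,c2) = Be
(r6,c3) = He
(r7,c3) = Be
(r7,c4) = B

B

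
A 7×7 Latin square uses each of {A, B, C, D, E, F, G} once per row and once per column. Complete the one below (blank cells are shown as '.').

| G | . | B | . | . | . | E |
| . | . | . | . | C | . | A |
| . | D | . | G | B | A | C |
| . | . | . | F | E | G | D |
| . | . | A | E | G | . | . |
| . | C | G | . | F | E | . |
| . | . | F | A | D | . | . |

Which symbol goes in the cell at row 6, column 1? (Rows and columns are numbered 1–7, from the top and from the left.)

row 1 has {B,E,G}; column 5 has {B,C,D,E,F,G} — only A is left for (r1,c5).
row 3 has {A,B,C,D,G}; column 3 has {A,B,F,G} — only E is left for (r3,c3).
row 4 has {D,E,F,G}; column 3 has {A,B,E,F,G} — only C is left for (r4,c3).
row 6 has {C,E,F,G}; column 7 has {A,C,D,E} — only B is left for (r6,c7).
row 7 has {A,D,F}; column 7 has {A,B,C,D,E} — only G is left for (r7,c7).
row 1 has {A,B,E,G}; column 2 has {C,D} — only F is left for (r1,c2).
row 2 has {A,C}; column 3 has {A,B,C,E,F,G} — only D is left for (r2,c3).
row 2 has {A,C,D}; column 4 has {A,E,F,G} — only B is left for (r2,c4).
row 2 has {A,B,C,D}; column 6 has {A,E,G} — only F is left for (r2,c6).
row 3 has {A,B,C,D,E,G}; column 1 has {G} — only F is left for (r3,c1).
row 5 has {A,E,G}; column 2 has {C,D,F} — only B is left for (r5,c2).
row 5 has {A,B,E,G}; column 7 has {A,B,C,D,E,G} — only F is left for (r5,c7).
row 6 has {B,C,E,F,G}; column 4 has {A,B,E,F,G} — only D is left for (r6,c4).
row 7 has {A,D,F,G}; column 2 has {B,C,D,F} — only E is left for (r7,c2).
row 1 has {A,B,E,F,G}; column 4 has {A,B,D,E,F,G} — only C is left for (r1,c4).
row 1 has {A,B,C,E,F,G}; column 6 has {A,E,F,G} — only D is left for (r1,c6).
row 2 has {A,B,C,D,F}; column 1 has {F,G} — only E is left for (r2,c1).
row 2 has {A,B,C,D,E,F}; column 2 has {B,C,D,E,F} — only G is left for (r2,c2).
row 4 has {C,D,E,F,G}; column 2 has {B,C,D,E,F,G} — only A is left for (r4,c2).
row 5 has {A,B,E,F,G}; column 6 has {A,D,E,F,G} — only C is left for (r5,c6).
row 6 has {B,C,D,E,F,G}; column 1 has {E,F,G} — only A is left for (r6,c1).

A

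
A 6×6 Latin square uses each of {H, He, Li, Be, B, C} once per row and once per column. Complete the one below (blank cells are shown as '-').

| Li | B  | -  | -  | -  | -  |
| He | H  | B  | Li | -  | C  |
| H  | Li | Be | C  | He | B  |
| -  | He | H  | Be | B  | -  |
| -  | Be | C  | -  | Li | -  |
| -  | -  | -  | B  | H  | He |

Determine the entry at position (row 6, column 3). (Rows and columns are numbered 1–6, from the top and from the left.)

Li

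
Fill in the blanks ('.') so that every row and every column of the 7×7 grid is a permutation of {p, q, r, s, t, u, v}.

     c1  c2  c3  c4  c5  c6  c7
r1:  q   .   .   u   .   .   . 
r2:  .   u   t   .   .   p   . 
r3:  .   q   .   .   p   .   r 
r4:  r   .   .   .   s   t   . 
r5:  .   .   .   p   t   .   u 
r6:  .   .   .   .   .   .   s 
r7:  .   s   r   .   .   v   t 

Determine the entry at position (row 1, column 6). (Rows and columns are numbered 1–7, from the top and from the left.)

r

row 7 has {r,s,t,v}; column 4 has {p,u} — only q is left for (r7,c4).
row 7 has {q,r,s,t,v}; column 5 has {p,s,t} — only u is left for (r7,c5).
row 4 has {r,s,t}; column 4 has {p,q,u} — only v is left for (r4,c4).
row 7 has {q,r,s,t,u,v}; column 1 has {q,r} — only p is left for (r7,c1).
row 4 has {r,s,t,v}; column 2 has {q,s,u} — only p is left for (r4,c2).
row 4 has {p,r,s,t,v}; column 7 has {r,s,t,u} — only q is left for (r4,c7).
row 2 has {p,t,u}; column 7 has {q,r,s,t,u} — only v is left for (r2,c7).
row 4 has {p,q,r,s,t,v}; column 3 has {r,t} — only u is left for (r4,c3).
row 1 has {q,u}; column 7 has {q,r,s,t,u,v} — only p is left for (r1,c7).
row 2 has {p,t,u,v}; column 1 has {p,q,r} — only s is left for (r2,c1).
row 2 has {p,s,t,u,v}; column 4 has {p,q,u,v} — only r is left for (r2,c4).
row 2 has {p,r,s,t,u,v}; column 5 has {p,s,t,u} — only q is left for (r2,c5).
row 5 has {p,t,u}; column 1 has {p,q,r,s} — only v is left for (r5,c1).
row 5 has {p,t,u,v}; column 2 has {p,q,s,u} — only r is left for (r5,c2).
row 6 has {s}; column 4 has {p,q,r,u,v} — only t is left for (r6,c4).
row 3 has {p,q,r}; column 4 has {p,q,r,t,u,v} — only s is left for (r3,c4).
row 3 has {p,q,r,s}; column 6 has {p,t,v} — only u is left for (r3,c6).
row 6 has {s,t}; column 1 has {p,q,r,s,v} — only u is left for (r6,c1).
row 6 has {s,t,u}; column 2 has {p,q,r,s,u} — only v is left for (r6,c2).
row 6 has {s,t,u,v}; column 5 has {p,q,s,t,u} — only r is left for (r6,c5).
row 6 has {r,s,t,u,v}; column 6 has {p,t,u,v} — only q is left for (r6,c6).
row 1 has {p,q,u}; column 2 has {p,q,r,s,u,v} — only t is left for (r1,c2).
row 1 has {p,q,t,u}; column 5 has {p,q,r,s,t,u} — only v is left for (r1,c5).
row 3 has {p,q,r,s,u}; column 1 has {p,q,r,s,u,v} — only t is left for (r3,c1).
row 3 has {p,q,r,s,t,u}; column 3 has {r,t,u} — only v is left for (r3,c3).
row 5 has {p,r,t,u,v}; column 6 has {p,q,t,u,v} — only s is left for (r5,c6).
row 6 has {q,r,s,t,u,v}; column 3 has {r,t,u,v} — only p is left for (r6,c3).
row 1 has {p,q,t,u,v}; column 3 has {p,r,t,u,v} — only s is left for (r1,c3).
row 1 has {p,q,s,t,u,v}; column 6 has {p,q,s,t,u,v} — only r is left for (r1,c6).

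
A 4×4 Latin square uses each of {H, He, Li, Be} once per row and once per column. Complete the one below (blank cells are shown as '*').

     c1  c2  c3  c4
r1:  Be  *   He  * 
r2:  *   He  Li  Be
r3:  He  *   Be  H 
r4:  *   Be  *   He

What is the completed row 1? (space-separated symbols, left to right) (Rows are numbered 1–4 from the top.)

Be H He Li

(r1,c4) = Li
(r2,c1) = H
(r3,c2) = Li
(r4,c1) = Li
(r4,c3) = H
(r1,c2) = H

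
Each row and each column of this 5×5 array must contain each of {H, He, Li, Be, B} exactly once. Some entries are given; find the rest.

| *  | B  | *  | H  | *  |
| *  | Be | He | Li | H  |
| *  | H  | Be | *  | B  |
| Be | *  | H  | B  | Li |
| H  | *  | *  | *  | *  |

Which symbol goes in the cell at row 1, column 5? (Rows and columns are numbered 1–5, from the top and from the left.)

Be

row 1 has {H,B}; column 3 has {H,He,Be} — only Li is left for (r1,c3).
row 2 has {H,He,Li,Be}; column 1 has {H,Be} — only B is left for (r2,c1).
row 3 has {H,Be,B}; column 4 has {H,Li,B} — only He is left for (r3,c4).
row 4 has {H,Li,Be,B}; column 2 has {H,Be,B} — only He is left for (r4,c2).
row 5 has {H}; column 2 has {H,He,Be,B} — only Li is left for (r5,c2).
row 5 has {H,Li}; column 3 has {H,He,Li,Be} — only B is left for (r5,c3).
row 5 has {H,Li,B}; column 4 has {H,He,Li,B} — only Be is left for (r5,c4).
row 5 has {H,Li,Be,B}; column 5 has {H,Li,B} — only He is left for (r5,c5).
row 1 has {H,Li,B}; column 1 has {H,Be,B} — only He is left for (r1,c1).
row 1 has {H,He,Li,B}; column 5 has {H,He,Li,B} — only Be is left for (r1,c5).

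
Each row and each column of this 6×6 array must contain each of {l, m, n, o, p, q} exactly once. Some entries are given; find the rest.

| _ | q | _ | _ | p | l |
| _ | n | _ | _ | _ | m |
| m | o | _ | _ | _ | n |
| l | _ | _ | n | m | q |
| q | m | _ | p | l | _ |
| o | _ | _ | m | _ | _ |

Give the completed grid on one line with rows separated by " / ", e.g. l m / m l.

Cell (r1,c1): row 1 has {l,p,q}; column 1 has {l,m,o,q} → n.
Cell (r1,c4): row 1 has {l,n,p,q}; column 4 has {m,n,p} → o.
Cell (r2,c1): row 2 has {m,n}; column 1 has {l,m,n,o,q} → p.
Cell (r3,c5): row 3 has {m,n,o}; column 5 has {l,m,p} → q.
Cell (r4,c2): row 4 has {l,m,n,q}; column 2 has {m,n,o,q} → p.
Cell (r4,c3): row 4 has {l,m,n,p,q}; column 3 is empty so far → o.
Cell (r5,c3): row 5 has {l,m,p,q}; column 3 has {o} → n.
Cell (r5,c6): row 5 has {l,m,n,p,q}; column 6 has {l,m,n,q} → o.
Cell (r6,c2): row 6 has {m,o}; column 2 has {m,n,o,p,q} → l.
Cell (r6,c5): row 6 has {l,m,o}; column 5 has {l,m,p,q} → n.
Cell (r6,c6): row 6 has {l,m,n,o}; column 6 has {l,m,n,o,q} → p.
Cell (r1,c3): row 1 has {l,n,o,p,q}; column 3 has {n,o} → m.
Cell (r2,c5): row 2 has {m,n,p}; column 5 has {l,m,n,p,q} → o.
Cell (r3,c4): row 3 has {m,n,o,q}; column 4 has {m,n,o,p} → l.
Cell (r6,c3): row 6 has {l,m,n,o,p}; column 3 has {m,n,o} → q.
Cell (r2,c3): row 2 has {m,n,o,p}; column 3 has {m,n,o,q} → l.
Cell (r2,c4): row 2 has {l,m,n,o,p}; column 4 has {l,m,n,o,p} → q.
Cell (r3,c3): row 3 has {l,m,n,o,q}; column 3 has {l,m,n,o,q} → p.

n q m o p l / p n l q o m / m o p l q n / l p o n m q / q m n p l o / o l q m n p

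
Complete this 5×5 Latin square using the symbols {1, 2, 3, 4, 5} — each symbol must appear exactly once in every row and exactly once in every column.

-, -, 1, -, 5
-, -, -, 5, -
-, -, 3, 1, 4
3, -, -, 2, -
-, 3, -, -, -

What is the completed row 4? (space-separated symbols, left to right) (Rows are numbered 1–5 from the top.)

3 5 4 2 1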